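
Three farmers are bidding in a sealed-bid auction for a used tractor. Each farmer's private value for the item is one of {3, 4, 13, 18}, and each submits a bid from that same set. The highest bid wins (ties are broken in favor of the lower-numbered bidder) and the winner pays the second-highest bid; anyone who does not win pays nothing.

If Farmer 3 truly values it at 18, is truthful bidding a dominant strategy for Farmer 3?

Check each profile of the others' bids and compare truth against every alternative bid.
Others bid (3, 13): truth gives 5, best alternative gives 0.
Others bid (4, 13): truth gives 5, best alternative gives 0.
Others bid (13, 3): truth gives 5, best alternative gives 0.
Others bid (13, 4): truth gives 5, best alternative gives 0.
Others bid (13, 13): truth gives 5, best alternative gives 0.
Others bid (3, 3): truth gives 15, best alternative gives 15.
(Remaining 10 profiles checked similarly; truth is weakly best in each.)
In every case the truthful bid is at least as good as any alternative, so it is a dominant strategy.

Yes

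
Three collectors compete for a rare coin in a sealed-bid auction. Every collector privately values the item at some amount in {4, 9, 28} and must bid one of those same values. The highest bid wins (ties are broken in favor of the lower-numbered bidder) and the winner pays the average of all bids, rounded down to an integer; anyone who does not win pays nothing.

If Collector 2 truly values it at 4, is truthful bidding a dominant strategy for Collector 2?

Check each profile of the others' bids and compare truth against every alternative bid.
Others bid (4, 9): truth gives 0, best alternative gives -3.
Others bid (4, 4): truth gives 0, best alternative gives -1.
Others bid (4, 28): truth gives 0, best alternative gives 0.
Others bid (9, 4): truth gives 0, best alternative gives 0.
Others bid (9, 9): truth gives 0, best alternative gives 0.
Others bid (9, 28): truth gives 0, best alternative gives 0.
(Remaining 3 profiles checked similarly; truth is weakly best in each.)
In every case the truthful bid is at least as good as any alternative, so it is a dominant strategy.

Yes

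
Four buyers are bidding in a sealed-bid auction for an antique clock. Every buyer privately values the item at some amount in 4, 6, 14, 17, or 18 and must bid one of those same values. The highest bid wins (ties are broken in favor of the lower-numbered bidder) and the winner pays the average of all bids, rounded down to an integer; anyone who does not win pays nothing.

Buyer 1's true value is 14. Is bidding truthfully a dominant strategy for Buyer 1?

Consider the case where Buyer 2 bids 4, Buyer 3 bids 4 and Buyer 4 bids 4.
Truthful bid 14: wins, pays 6, utility 14 - 6 = 8.
Bid 4 instead: wins, pays 4, utility 14 - 4 = 10.
Since 10 > 8, bidding 4 is strictly better here, so truthful bidding is not dominant.

No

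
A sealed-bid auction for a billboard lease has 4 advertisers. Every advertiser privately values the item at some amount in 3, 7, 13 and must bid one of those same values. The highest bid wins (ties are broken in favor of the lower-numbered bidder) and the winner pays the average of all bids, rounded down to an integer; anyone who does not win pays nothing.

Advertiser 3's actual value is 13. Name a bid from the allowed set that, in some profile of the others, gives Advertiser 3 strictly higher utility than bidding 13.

7

Suppose Advertiser 1 bids 3, Advertiser 2 bids 3 and Advertiser 4 bids 3.
Bid 13: wins, pays 5, utility 13 - 5 = 8.
Bid 7: wins, pays 4, utility 13 - 4 = 9.
So bidding 7 beats truth here (9 > 8).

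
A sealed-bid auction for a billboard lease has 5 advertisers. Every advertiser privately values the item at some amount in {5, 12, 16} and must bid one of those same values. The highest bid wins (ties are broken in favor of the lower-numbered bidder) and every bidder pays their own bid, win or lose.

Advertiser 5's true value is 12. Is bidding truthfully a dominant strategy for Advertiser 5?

Consider the case where Advertiser 1 bids 5, Advertiser 2 bids 5, Advertiser 3 bids 5 and Advertiser 4 bids 12.
Truthful bid 12: loses but pays 12, utility -12.
Bid 5 instead: loses but pays 5, utility -5.
Since -5 > -12, bidding 5 is strictly better here, so truthful bidding is not dominant.

No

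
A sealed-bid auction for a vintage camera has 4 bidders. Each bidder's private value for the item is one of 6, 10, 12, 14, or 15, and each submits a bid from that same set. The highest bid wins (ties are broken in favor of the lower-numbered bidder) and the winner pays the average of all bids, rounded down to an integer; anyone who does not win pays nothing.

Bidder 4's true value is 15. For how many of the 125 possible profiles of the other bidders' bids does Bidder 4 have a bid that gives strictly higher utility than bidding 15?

8

Others bid (6, 6, 6): truth gives 7; bid 10 gives 8 > 7. Violating.
Others bid (6, 6, 10): truth gives 6; bid 12 gives 7 > 6. Violating.
Others bid (6, 10, 6): truth gives 6; bid 12 gives 7 > 6. Violating.
Others bid (6, 10, 10): truth gives 5; bid 12 gives 6 > 5. Violating.
Others bid (6, 6, 12): truth gives 6; no alternative beats it.
Others bid (6, 6, 14): truth gives 5; no alternative beats it.
(Checking all 125 profiles: 8 have a profitable deviation, 117 do not.)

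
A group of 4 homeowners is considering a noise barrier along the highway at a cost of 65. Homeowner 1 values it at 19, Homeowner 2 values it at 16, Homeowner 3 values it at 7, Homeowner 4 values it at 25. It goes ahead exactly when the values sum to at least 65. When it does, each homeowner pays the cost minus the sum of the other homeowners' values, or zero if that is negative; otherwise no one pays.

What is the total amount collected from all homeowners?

59

Total value 67 ≥ cost 65, so it is built.
Homeowner 1: others sum to 48; max(0, 65 - 48) = 17.
Homeowner 2: others sum to 51; max(0, 65 - 51) = 14.
Homeowner 3: others sum to 60; max(0, 65 - 60) = 5.
Homeowner 4: others sum to 42; max(0, 65 - 42) = 23.
Total collected = 17 + 14 + 5 + 23 = 59.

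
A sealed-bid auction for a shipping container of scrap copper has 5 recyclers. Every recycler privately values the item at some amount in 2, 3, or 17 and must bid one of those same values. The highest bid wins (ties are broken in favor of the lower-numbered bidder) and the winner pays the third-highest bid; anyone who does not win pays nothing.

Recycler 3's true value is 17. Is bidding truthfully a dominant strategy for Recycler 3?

Yes

Check each profile of the others' bids and compare truth against every alternative bid.
Others bid (2, 2, 2, 17): truth gives 15, best alternative gives 0.
Others bid (2, 2, 17, 2): truth gives 15, best alternative gives 0.
Others bid (2, 3, 2, 2): truth gives 15, best alternative gives 0.
Others bid (3, 2, 2, 2): truth gives 15, best alternative gives 0.
Others bid (2, 2, 3, 17): truth gives 14, best alternative gives 0.
Others bid (2, 2, 17, 3): truth gives 14, best alternative gives 0.
(Remaining 75 profiles checked similarly; truth is weakly best in each.)
In every case the truthful bid is at least as good as any alternative, so it is a dominant strategy.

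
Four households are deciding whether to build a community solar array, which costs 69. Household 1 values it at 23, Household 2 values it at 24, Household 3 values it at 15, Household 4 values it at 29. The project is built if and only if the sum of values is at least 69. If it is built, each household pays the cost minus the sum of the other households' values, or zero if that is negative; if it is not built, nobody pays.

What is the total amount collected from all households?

10

Total value 91 ≥ cost 69, so it is built.
Household 1: others sum to 68; max(0, 69 - 68) = 1.
Household 2: others sum to 67; max(0, 69 - 67) = 2.
Household 3: others sum to 76; max(0, 69 - 76) = 0.
Household 4: others sum to 62; max(0, 69 - 62) = 7.
Total collected = 1 + 2 + 0 + 7 = 10.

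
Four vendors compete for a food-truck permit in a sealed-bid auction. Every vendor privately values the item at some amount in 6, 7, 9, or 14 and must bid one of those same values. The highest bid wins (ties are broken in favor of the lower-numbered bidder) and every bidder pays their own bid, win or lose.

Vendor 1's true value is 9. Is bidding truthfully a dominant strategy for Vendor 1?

Consider the case where Vendor 2 bids 6, Vendor 3 bids 6 and Vendor 4 bids 6.
Truthful bid 9: wins, pays 9, utility 9 - 9 = 0.
Bid 6 instead: wins, pays 6, utility 9 - 6 = 3.
Since 3 > 0, bidding 6 is strictly better here, so truthful bidding is not dominant.

No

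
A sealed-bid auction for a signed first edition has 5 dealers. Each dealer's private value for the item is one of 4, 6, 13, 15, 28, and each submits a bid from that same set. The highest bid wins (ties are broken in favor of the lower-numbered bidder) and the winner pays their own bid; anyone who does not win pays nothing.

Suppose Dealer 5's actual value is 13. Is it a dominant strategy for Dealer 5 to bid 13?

No

Consider the case where Dealer 1 bids 4, Dealer 2 bids 4, Dealer 3 bids 4 and Dealer 4 bids 4.
Truthful bid 13: wins, pays 13, utility 13 - 13 = 0.
Bid 6 instead: wins, pays 6, utility 13 - 6 = 7.
Since 7 > 0, bidding 6 is strictly better here, so truthful bidding is not dominant.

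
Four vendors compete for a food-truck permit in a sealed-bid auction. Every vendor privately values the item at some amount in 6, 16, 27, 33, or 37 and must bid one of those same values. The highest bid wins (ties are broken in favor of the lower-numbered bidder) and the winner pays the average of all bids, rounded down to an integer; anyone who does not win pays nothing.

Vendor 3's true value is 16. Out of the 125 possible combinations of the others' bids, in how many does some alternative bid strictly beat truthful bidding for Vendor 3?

2

Others bid (6, 16, 6): truth gives 0; bid 27 gives 3 > 0. Violating.
Others bid (16, 6, 6): truth gives 0; bid 27 gives 3 > 0. Violating.
Others bid (6, 6, 6): truth gives 8; no alternative beats it.
Others bid (6, 6, 16): truth gives 5; no alternative beats it.
(Checking all 125 profiles: 2 have a profitable deviation, 123 do not.)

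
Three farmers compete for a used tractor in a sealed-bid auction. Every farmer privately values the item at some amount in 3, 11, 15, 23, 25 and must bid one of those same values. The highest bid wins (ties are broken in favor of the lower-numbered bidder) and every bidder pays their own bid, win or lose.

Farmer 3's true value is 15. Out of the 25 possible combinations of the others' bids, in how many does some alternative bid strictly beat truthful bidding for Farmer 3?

22

Others bid (3, 3): truth gives 0; bid 11 gives 4 > 0. Violating.
Others bid (3, 15): truth gives -15; bid 3 gives -3 > -15. Violating.
Others bid (3, 23): truth gives -15; bid 3 gives -3 > -15. Violating.
Others bid (3, 25): truth gives -15; bid 3 gives -3 > -15. Violating.
Others bid (3, 11): truth gives 0; no alternative beats it.
Others bid (11, 3): truth gives 0; no alternative beats it.
(Checking all 25 profiles: 22 have a profitable deviation, 3 do not.)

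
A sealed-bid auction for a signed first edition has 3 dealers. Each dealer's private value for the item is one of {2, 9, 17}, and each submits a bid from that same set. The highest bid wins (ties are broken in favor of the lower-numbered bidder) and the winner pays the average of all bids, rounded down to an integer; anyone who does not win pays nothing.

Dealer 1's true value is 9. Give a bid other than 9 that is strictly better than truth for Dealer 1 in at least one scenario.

Suppose Dealer 2 bids 2 and Dealer 3 bids 2.
Bid 9: wins, pays 4, utility 9 - 4 = 5.
Bid 2: wins, pays 2, utility 9 - 2 = 7.
So bidding 2 beats truth here (7 > 5).

2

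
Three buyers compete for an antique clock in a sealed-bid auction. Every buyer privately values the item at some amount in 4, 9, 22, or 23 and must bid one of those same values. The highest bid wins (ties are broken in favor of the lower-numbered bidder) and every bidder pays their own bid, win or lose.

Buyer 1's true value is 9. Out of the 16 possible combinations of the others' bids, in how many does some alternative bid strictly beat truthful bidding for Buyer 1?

Others bid (4, 4): truth gives 0; bid 4 gives 5 > 0. Violating.
Others bid (4, 22): truth gives -9; bid 4 gives -4 > -9. Violating.
Others bid (4, 23): truth gives -9; bid 4 gives -4 > -9. Violating.
Others bid (9, 22): truth gives -9; bid 4 gives -4 > -9. Violating.
Others bid (4, 9): truth gives 0; no alternative beats it.
Others bid (9, 4): truth gives 0; no alternative beats it.
(Checking all 16 profiles: 13 have a profitable deviation, 3 do not.)

13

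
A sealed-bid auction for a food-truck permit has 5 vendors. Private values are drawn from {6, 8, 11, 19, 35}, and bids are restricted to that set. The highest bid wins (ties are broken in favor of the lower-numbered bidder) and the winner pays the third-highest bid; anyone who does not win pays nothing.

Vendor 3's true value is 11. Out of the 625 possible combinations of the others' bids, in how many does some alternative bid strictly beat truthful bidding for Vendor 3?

64

Others bid (6, 6, 6, 19): truth gives 0; bid 19 gives 5 > 0. Violating.
Others bid (6, 6, 6, 35): truth gives 0; bid 35 gives 5 > 0. Violating.
Others bid (6, 6, 8, 19): truth gives 0; bid 19 gives 3 > 0. Violating.
Others bid (6, 6, 8, 35): truth gives 0; bid 35 gives 3 > 0. Violating.
Others bid (6, 6, 6, 6): truth gives 5; no alternative beats it.
Others bid (6, 6, 6, 8): truth gives 5; no alternative beats it.
(Checking all 625 profiles: 64 have a profitable deviation, 561 do not.)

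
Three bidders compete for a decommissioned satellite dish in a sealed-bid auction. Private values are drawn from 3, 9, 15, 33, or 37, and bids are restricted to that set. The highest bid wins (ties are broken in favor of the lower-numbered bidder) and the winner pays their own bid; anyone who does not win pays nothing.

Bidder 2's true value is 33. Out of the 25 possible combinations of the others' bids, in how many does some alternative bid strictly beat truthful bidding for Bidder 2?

Others bid (3, 3): truth gives 0; bid 9 gives 24 > 0. Violating.
Others bid (3, 9): truth gives 0; bid 9 gives 24 > 0. Violating.
Others bid (3, 15): truth gives 0; bid 15 gives 18 > 0. Violating.
Others bid (9, 3): truth gives 0; bid 15 gives 18 > 0. Violating.
Others bid (3, 33): truth gives 0; no alternative beats it.
Others bid (3, 37): truth gives 0; no alternative beats it.
(Checking all 25 profiles: 6 have a profitable deviation, 19 do not.)

6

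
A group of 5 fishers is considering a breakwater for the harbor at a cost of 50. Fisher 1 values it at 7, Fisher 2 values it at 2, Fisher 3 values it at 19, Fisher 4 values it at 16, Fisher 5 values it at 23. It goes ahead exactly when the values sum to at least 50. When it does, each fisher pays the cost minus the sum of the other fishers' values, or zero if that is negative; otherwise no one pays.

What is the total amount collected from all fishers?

8

Total value 67 ≥ cost 50, so it is built.
Fisher 1: others sum to 60; max(0, 50 - 60) = 0.
Fisher 2: others sum to 65; max(0, 50 - 65) = 0.
Fisher 3: others sum to 48; max(0, 50 - 48) = 2.
Fisher 4: others sum to 51; max(0, 50 - 51) = 0.
Fisher 5: others sum to 44; max(0, 50 - 44) = 6.
Total collected = 0 + 0 + 2 + 0 + 6 = 8.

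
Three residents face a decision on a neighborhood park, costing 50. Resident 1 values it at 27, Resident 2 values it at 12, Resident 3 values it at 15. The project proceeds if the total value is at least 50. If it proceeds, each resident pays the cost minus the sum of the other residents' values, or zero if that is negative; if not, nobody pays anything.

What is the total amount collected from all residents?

Total value 54 ≥ cost 50, so it is built.
Resident 1: others sum to 27; max(0, 50 - 27) = 23.
Resident 2: others sum to 42; max(0, 50 - 42) = 8.
Resident 3: others sum to 39; max(0, 50 - 39) = 11.
Total collected = 23 + 8 + 11 = 42.

42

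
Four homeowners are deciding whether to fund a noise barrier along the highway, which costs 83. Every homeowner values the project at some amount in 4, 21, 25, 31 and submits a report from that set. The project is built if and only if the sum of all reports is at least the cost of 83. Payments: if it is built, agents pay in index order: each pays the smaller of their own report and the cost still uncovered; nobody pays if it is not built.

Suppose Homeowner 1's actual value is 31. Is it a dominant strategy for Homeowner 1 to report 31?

Consider the case where Homeowner 2 reports 4, Homeowner 3 reports 25 and Homeowner 4 reports 31.
Truthful report 31: project built, pays 31, utility 31 - 31 = 0.
Report 25 instead: project built, pays 25, utility 31 - 25 = 6.
Since 6 > 0, reporting 25 is strictly better here, so truthful reporting is not dominant.

No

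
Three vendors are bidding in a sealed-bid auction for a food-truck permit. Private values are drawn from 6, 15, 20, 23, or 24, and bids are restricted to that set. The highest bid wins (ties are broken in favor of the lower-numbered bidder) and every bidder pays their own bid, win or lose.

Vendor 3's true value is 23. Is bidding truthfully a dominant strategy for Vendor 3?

Consider the case where Vendor 1 bids 6 and Vendor 2 bids 6.
Truthful bid 23: wins, pays 23, utility 23 - 23 = 0.
Bid 15 instead: wins, pays 15, utility 23 - 15 = 8.
Since 8 > 0, bidding 15 is strictly better here, so truthful bidding is not dominant.

No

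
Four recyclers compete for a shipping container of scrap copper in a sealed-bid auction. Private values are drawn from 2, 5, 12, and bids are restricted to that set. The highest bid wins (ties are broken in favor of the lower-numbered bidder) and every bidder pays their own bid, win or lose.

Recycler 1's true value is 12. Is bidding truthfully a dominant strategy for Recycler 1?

No

Consider the case where Recycler 2 bids 2, Recycler 3 bids 2 and Recycler 4 bids 2.
Truthful bid 12: wins, pays 12, utility 12 - 12 = 0.
Bid 2 instead: wins, pays 2, utility 12 - 2 = 10.
Since 10 > 0, bidding 2 is strictly better here, so truthful bidding is not dominant.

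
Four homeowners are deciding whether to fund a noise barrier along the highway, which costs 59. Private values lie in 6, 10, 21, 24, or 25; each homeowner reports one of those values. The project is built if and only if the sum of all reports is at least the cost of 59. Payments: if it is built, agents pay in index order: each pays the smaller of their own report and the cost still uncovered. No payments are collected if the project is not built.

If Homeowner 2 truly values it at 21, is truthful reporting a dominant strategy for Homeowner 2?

Consider the case where Homeowner 1 reports 6, Homeowner 3 reports 21 and Homeowner 4 reports 24.
Truthful report 21: project built, pays 21, utility 21 - 21 = 0.
Report 10 instead: project built, pays 10, utility 21 - 10 = 11.
Since 11 > 0, reporting 10 is strictly better here, so truthful reporting is not dominant.

No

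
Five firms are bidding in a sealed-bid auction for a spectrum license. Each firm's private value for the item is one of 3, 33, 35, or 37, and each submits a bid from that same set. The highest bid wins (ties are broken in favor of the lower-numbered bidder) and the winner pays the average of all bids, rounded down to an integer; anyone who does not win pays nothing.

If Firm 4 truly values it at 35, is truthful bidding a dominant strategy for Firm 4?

No

Consider the case where Firm 1 bids 3, Firm 2 bids 3, Firm 3 bids 3 and Firm 5 bids 37.
Truthful bid 35: loses, pays 0, utility 0.
Bid 37 instead: wins, pays 16, utility 35 - 16 = 19.
Since 19 > 0, bidding 37 is strictly better here, so truthful bidding is not dominant.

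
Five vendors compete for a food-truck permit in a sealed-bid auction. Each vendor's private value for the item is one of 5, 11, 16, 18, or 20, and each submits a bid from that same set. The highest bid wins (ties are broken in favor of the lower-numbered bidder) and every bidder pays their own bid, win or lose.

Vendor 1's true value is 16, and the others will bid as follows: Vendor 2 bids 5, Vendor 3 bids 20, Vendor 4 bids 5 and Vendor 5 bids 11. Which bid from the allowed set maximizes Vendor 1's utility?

20

Bid 5: loses but pays 5, utility -5.
Bid 11: loses but pays 11, utility -11.
Bid 16: loses but pays 16, utility -16.
Bid 18: loses but pays 18, utility -18.
Bid 20: wins, pays 20, utility 16 - 20 = -4.
The best choice is 20 with utility -4.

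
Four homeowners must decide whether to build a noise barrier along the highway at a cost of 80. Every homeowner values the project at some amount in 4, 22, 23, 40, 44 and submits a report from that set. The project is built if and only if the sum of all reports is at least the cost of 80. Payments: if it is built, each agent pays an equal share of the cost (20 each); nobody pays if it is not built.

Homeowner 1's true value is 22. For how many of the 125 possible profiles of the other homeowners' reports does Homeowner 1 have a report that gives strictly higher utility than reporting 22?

Others report (4, 4, 40): truth gives 0; report 40 gives 2 > 0. Violating.
Others report (4, 4, 44): truth gives 0; report 40 gives 2 > 0. Violating.
Others report (4, 22, 22): truth gives 0; report 40 gives 2 > 0. Violating.
Others report (4, 22, 23): truth gives 0; report 40 gives 2 > 0. Violating.
Others report (4, 4, 4): truth gives 0; no alternative beats it.
Others report (4, 4, 22): truth gives 0; no alternative beats it.
(Checking all 125 profiles: 18 have a profitable deviation, 107 do not.)

18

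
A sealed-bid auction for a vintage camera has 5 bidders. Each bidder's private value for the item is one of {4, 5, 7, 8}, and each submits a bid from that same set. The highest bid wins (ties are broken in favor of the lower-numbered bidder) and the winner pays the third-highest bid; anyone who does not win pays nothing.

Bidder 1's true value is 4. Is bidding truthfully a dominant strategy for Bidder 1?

Check each profile of the others' bids and compare truth against every alternative bid.
Others bid (4, 4, 5, 5): truth gives 0, best alternative gives -1.
Others bid (4, 5, 4, 5): truth gives 0, best alternative gives -1.
Others bid (4, 5, 5, 4): truth gives 0, best alternative gives -1.
Others bid (4, 5, 5, 5): truth gives 0, best alternative gives -1.
Others bid (5, 4, 4, 5): truth gives 0, best alternative gives -1.
Others bid (5, 4, 5, 4): truth gives 0, best alternative gives -1.
(Remaining 250 profiles checked similarly; truth is weakly best in each.)
In every case the truthful bid is at least as good as any alternative, so it is a dominant strategy.

Yes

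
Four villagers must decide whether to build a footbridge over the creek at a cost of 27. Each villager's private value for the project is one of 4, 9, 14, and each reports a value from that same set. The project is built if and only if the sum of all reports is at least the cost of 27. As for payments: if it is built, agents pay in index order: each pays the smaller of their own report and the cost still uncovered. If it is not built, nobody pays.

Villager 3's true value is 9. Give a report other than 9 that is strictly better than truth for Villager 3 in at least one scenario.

Suppose Villager 1 reports 4, Villager 2 reports 9 and Villager 4 reports 14.
Report 9: project built, pays 9, utility 9 - 9 = 0.
Report 4: project built, pays 4, utility 9 - 4 = 5.
So reporting 4 beats truth here (5 > 0).

4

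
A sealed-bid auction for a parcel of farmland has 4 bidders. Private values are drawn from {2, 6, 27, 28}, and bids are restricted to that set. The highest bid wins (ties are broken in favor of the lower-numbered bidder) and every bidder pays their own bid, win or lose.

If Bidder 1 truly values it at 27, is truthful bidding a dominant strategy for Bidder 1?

No

Consider the case where Bidder 2 bids 2, Bidder 3 bids 2 and Bidder 4 bids 2.
Truthful bid 27: wins, pays 27, utility 27 - 27 = 0.
Bid 2 instead: wins, pays 2, utility 27 - 2 = 25.
Since 25 > 0, bidding 2 is strictly better here, so truthful bidding is not dominant.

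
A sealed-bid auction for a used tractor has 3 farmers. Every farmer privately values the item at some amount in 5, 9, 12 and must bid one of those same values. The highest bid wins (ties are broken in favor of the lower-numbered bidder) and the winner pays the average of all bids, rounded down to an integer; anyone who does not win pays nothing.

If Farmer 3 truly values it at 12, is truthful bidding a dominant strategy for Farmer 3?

No

Consider the case where Farmer 1 bids 5 and Farmer 2 bids 5.
Truthful bid 12: wins, pays 7, utility 12 - 7 = 5.
Bid 9 instead: wins, pays 6, utility 12 - 6 = 6.
Since 6 > 5, bidding 9 is strictly better here, so truthful bidding is not dominant.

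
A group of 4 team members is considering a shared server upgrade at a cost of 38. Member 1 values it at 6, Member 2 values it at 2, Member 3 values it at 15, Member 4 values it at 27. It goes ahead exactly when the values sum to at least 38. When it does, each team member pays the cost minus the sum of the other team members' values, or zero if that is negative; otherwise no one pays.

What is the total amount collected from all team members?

Total value 50 ≥ cost 38, so it is built.
Member 1: others sum to 44; max(0, 38 - 44) = 0.
Member 2: others sum to 48; max(0, 38 - 48) = 0.
Member 3: others sum to 35; max(0, 38 - 35) = 3.
Member 4: others sum to 23; max(0, 38 - 23) = 15.
Total collected = 0 + 0 + 3 + 15 = 18.

18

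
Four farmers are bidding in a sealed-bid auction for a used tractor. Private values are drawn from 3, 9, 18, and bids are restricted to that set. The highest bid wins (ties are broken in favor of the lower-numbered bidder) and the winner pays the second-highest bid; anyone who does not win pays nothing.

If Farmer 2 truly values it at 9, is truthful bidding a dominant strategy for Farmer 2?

Check each profile of the others' bids and compare truth against every alternative bid.
Others bid (3, 3, 3): truth gives 6, best alternative gives 6.
Others bid (3, 3, 9): truth gives 0, best alternative gives 0.
Others bid (3, 3, 18): truth gives 0, best alternative gives 0.
Others bid (3, 9, 3): truth gives 0, best alternative gives 0.
Others bid (3, 9, 9): truth gives 0, best alternative gives 0.
Others bid (3, 9, 18): truth gives 0, best alternative gives 0.
(Remaining 21 profiles checked similarly; truth is weakly best in each.)
In every case the truthful bid is at least as good as any alternative, so it is a dominant strategy.

Yes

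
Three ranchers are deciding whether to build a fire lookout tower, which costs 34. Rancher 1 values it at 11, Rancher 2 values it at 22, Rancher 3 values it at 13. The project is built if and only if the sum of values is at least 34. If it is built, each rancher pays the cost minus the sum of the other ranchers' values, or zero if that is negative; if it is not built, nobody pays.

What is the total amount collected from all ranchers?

11

Total value 46 ≥ cost 34, so it is built.
Rancher 1: others sum to 35; max(0, 34 - 35) = 0.
Rancher 2: others sum to 24; max(0, 34 - 24) = 10.
Rancher 3: others sum to 33; max(0, 34 - 33) = 1.
Total collected = 0 + 10 + 1 = 11.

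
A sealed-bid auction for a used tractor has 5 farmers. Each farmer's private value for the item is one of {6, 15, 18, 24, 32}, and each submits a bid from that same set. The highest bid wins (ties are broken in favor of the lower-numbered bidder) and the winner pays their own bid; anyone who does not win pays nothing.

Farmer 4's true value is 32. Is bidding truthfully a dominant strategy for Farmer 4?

Consider the case where Farmer 1 bids 6, Farmer 2 bids 6, Farmer 3 bids 6 and Farmer 5 bids 6.
Truthful bid 32: wins, pays 32, utility 32 - 32 = 0.
Bid 15 instead: wins, pays 15, utility 32 - 15 = 17.
Since 17 > 0, bidding 15 is strictly better here, so truthful bidding is not dominant.

No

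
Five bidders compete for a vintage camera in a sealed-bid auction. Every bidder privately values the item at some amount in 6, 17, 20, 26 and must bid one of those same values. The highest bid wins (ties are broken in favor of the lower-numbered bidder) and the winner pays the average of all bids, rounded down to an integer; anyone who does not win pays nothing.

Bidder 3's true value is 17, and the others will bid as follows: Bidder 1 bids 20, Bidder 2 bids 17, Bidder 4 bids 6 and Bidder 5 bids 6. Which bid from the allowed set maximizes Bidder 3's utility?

26

Bid 6: loses, pays 0, utility 0.
Bid 17: loses, pays 0, utility 0.
Bid 20: loses, pays 0, utility 0.
Bid 26: wins, pays 15, utility 17 - 15 = 2.
The best choice is 26 with utility 2.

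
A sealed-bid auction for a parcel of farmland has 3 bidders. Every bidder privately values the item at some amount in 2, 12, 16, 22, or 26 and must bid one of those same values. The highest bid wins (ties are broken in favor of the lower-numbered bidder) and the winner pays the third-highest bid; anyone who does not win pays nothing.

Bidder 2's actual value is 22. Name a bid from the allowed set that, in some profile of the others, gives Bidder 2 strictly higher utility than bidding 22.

Suppose Bidder 1 bids 2 and Bidder 3 bids 26.
Bid 22: loses, pays 0, utility 0.
Bid 26: wins, pays 2, utility 22 - 2 = 20.
So bidding 26 beats truth here (20 > 0).

26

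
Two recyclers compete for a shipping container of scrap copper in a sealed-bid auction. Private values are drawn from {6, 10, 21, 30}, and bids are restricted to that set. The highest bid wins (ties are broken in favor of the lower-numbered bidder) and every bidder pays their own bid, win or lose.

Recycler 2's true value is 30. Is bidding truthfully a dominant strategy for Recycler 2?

Consider the case where Recycler 1 bids 6.
Truthful bid 30: wins, pays 30, utility 30 - 30 = 0.
Bid 10 instead: wins, pays 10, utility 30 - 10 = 20.
Since 20 > 0, bidding 10 is strictly better here, so truthful bidding is not dominant.

No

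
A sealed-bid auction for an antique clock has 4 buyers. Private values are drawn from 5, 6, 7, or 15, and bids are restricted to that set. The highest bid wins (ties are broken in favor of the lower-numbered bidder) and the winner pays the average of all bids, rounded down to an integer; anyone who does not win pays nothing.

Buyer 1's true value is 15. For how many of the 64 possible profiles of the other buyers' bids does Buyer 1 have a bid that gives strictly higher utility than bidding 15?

27

Others bid (5, 5, 5): truth gives 8; bid 5 gives 10 > 8. Violating.
Others bid (5, 5, 6): truth gives 8; bid 6 gives 10 > 8. Violating.
Others bid (5, 5, 7): truth gives 7; bid 7 gives 9 > 7. Violating.
Others bid (5, 6, 5): truth gives 8; bid 6 gives 10 > 8. Violating.
Others bid (5, 5, 15): truth gives 5; no alternative beats it.
Others bid (5, 6, 15): truth gives 5; no alternative beats it.
(Checking all 64 profiles: 27 have a profitable deviation, 37 do not.)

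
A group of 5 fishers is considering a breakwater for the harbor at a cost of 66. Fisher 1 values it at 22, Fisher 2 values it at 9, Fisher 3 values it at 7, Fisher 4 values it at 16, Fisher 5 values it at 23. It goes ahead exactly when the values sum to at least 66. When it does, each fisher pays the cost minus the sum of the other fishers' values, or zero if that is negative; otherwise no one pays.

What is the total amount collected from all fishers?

28

Total value 77 ≥ cost 66, so it is built.
Fisher 1: others sum to 55; max(0, 66 - 55) = 11.
Fisher 2: others sum to 68; max(0, 66 - 68) = 0.
Fisher 3: others sum to 70; max(0, 66 - 70) = 0.
Fisher 4: others sum to 61; max(0, 66 - 61) = 5.
Fisher 5: others sum to 54; max(0, 66 - 54) = 12.
Total collected = 11 + 0 + 0 + 5 + 12 = 28.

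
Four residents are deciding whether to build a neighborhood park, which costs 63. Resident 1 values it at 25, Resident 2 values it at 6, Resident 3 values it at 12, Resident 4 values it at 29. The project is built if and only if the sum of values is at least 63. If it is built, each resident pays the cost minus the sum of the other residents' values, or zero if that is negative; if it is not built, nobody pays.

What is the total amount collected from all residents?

39

Total value 72 ≥ cost 63, so it is built.
Resident 1: others sum to 47; max(0, 63 - 47) = 16.
Resident 2: others sum to 66; max(0, 63 - 66) = 0.
Resident 3: others sum to 60; max(0, 63 - 60) = 3.
Resident 4: others sum to 43; max(0, 63 - 43) = 20.
Total collected = 16 + 0 + 3 + 20 = 39.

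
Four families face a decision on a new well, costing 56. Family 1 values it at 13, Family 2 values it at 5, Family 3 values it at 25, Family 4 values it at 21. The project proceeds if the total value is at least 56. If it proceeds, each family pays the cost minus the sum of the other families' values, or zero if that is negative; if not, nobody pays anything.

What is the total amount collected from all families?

Total value 64 ≥ cost 56, so it is built.
Family 1: others sum to 51; max(0, 56 - 51) = 5.
Family 2: others sum to 59; max(0, 56 - 59) = 0.
Family 3: others sum to 39; max(0, 56 - 39) = 17.
Family 4: others sum to 43; max(0, 56 - 43) = 13.
Total collected = 5 + 0 + 17 + 13 = 35.

35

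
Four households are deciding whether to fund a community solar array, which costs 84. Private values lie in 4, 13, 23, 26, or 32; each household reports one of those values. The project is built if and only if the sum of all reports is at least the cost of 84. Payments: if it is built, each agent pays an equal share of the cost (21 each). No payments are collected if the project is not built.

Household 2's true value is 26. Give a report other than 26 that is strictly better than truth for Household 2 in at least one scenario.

Suppose Household 1 reports 4, Household 3 reports 23 and Household 4 reports 26.
Report 26: project not built, utility 0.
Report 32: project built, pays 21, utility 26 - 21 = 5.
So reporting 32 beats truth here (5 > 0).

32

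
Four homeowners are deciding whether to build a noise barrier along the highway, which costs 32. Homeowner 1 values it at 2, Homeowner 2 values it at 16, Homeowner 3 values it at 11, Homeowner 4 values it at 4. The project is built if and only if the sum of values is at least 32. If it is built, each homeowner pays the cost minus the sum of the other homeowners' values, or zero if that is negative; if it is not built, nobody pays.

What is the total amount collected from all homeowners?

Total value 33 ≥ cost 32, so it is built.
Homeowner 1: others sum to 31; max(0, 32 - 31) = 1.
Homeowner 2: others sum to 17; max(0, 32 - 17) = 15.
Homeowner 3: others sum to 22; max(0, 32 - 22) = 10.
Homeowner 4: others sum to 29; max(0, 32 - 29) = 3.
Total collected = 1 + 15 + 10 + 3 = 29.

29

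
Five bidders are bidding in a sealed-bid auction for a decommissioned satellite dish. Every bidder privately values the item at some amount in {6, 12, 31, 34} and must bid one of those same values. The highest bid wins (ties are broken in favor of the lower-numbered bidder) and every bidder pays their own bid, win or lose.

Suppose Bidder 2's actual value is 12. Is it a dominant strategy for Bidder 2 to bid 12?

Consider the case where Bidder 1 bids 6, Bidder 3 bids 6, Bidder 4 bids 6 and Bidder 5 bids 31.
Truthful bid 12: loses but pays 12, utility -12.
Bid 6 instead: loses but pays 6, utility -6.
Since -6 > -12, bidding 6 is strictly better here, so truthful bidding is not dominant.

No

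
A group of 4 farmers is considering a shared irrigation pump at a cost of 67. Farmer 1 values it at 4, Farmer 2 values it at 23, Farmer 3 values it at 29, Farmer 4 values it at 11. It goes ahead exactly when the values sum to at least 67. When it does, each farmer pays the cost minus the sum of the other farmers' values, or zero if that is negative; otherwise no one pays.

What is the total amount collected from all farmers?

Total value 67 ≥ cost 67, so it is built.
Farmer 1: others sum to 63; max(0, 67 - 63) = 4.
Farmer 2: others sum to 44; max(0, 67 - 44) = 23.
Farmer 3: others sum to 38; max(0, 67 - 38) = 29.
Farmer 4: others sum to 56; max(0, 67 - 56) = 11.
Total collected = 4 + 23 + 29 + 11 = 67.

67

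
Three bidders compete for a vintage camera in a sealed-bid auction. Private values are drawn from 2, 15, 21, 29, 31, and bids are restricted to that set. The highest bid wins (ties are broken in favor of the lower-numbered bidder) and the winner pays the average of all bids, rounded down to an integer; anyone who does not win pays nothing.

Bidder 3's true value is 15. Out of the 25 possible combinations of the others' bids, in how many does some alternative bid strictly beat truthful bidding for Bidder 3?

Others bid (2, 15): truth gives 0; bid 21 gives 3 > 0. Violating.
Others bid (15, 2): truth gives 0; bid 21 gives 3 > 0. Violating.
Others bid (2, 2): truth gives 9; no alternative beats it.
Others bid (2, 21): truth gives 0; no alternative beats it.
(Checking all 25 profiles: 2 have a profitable deviation, 23 do not.)

2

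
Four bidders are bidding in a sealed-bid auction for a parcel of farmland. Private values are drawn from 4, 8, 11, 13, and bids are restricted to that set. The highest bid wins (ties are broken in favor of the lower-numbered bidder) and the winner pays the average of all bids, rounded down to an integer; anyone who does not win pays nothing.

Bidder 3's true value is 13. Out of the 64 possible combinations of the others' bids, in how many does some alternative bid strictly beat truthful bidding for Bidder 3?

12

Others bid (4, 4, 4): truth gives 7; bid 8 gives 8 > 7. Violating.
Others bid (4, 4, 8): truth gives 6; bid 8 gives 7 > 6. Violating.
Others bid (4, 4, 11): truth gives 5; bid 11 gives 6 > 5. Violating.
Others bid (4, 8, 4): truth gives 6; bid 11 gives 7 > 6. Violating.
Others bid (4, 4, 13): truth gives 5; no alternative beats it.
Others bid (4, 8, 13): truth gives 4; no alternative beats it.
(Checking all 64 profiles: 12 have a profitable deviation, 52 do not.)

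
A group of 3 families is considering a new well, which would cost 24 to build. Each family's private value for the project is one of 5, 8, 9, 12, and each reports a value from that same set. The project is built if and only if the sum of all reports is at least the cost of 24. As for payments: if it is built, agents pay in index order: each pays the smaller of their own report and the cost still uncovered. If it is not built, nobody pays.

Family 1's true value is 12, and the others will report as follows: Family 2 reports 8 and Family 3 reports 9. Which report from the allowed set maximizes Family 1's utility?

8

Report 5: project not built, utility 0.
Report 8: project built, pays 8, utility 12 - 8 = 4.
Report 9: project built, pays 9, utility 12 - 9 = 3.
Report 12: project built, pays 12, utility 12 - 12 = 0.
The best choice is 8 with utility 4.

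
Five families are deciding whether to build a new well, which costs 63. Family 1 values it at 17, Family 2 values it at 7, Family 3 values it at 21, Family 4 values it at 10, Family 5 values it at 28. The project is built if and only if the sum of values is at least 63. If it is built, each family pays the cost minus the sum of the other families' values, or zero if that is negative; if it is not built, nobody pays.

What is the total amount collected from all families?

Total value 83 ≥ cost 63, so it is built.
Family 1: others sum to 66; max(0, 63 - 66) = 0.
Family 2: others sum to 76; max(0, 63 - 76) = 0.
Family 3: others sum to 62; max(0, 63 - 62) = 1.
Family 4: others sum to 73; max(0, 63 - 73) = 0.
Family 5: others sum to 55; max(0, 63 - 55) = 8.
Total collected = 0 + 0 + 1 + 0 + 8 = 9.

9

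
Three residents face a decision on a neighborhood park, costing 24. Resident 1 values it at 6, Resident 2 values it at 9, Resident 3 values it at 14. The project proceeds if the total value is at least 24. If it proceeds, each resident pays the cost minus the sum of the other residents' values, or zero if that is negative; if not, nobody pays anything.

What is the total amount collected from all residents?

14

Total value 29 ≥ cost 24, so it is built.
Resident 1: others sum to 23; max(0, 24 - 23) = 1.
Resident 2: others sum to 20; max(0, 24 - 20) = 4.
Resident 3: others sum to 15; max(0, 24 - 15) = 9.
Total collected = 1 + 4 + 9 = 14.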